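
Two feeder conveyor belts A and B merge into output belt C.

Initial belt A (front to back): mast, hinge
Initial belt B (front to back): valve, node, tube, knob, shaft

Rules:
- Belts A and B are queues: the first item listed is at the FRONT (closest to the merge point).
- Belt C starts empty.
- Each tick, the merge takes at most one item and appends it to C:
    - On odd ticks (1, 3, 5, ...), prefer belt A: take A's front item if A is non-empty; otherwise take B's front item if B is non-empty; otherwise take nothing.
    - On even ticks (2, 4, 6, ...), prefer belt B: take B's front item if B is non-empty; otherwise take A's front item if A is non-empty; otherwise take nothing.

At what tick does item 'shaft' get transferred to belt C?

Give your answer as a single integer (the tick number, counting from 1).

Tick 1: prefer A, take mast from A; A=[hinge] B=[valve,node,tube,knob,shaft] C=[mast]
Tick 2: prefer B, take valve from B; A=[hinge] B=[node,tube,knob,shaft] C=[mast,valve]
Tick 3: prefer A, take hinge from A; A=[-] B=[node,tube,knob,shaft] C=[mast,valve,hinge]
Tick 4: prefer B, take node from B; A=[-] B=[tube,knob,shaft] C=[mast,valve,hinge,node]
Tick 5: prefer A, take tube from B; A=[-] B=[knob,shaft] C=[mast,valve,hinge,node,tube]
Tick 6: prefer B, take knob from B; A=[-] B=[shaft] C=[mast,valve,hinge,node,tube,knob]
Tick 7: prefer A, take shaft from B; A=[-] B=[-] C=[mast,valve,hinge,node,tube,knob,shaft]

Answer: 7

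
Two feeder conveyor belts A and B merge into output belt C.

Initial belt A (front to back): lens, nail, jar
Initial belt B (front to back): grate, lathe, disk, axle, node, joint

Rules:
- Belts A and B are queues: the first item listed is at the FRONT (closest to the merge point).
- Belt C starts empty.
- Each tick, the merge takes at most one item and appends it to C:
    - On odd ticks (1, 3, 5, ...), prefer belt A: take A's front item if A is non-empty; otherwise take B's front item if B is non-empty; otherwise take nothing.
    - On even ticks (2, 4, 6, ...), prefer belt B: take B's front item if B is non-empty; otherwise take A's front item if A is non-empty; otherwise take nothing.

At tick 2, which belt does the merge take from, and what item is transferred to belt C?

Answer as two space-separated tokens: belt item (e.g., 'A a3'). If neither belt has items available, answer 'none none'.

Tick 1: prefer A, take lens from A; A=[nail,jar] B=[grate,lathe,disk,axle,node,joint] C=[lens]
Tick 2: prefer B, take grate from B; A=[nail,jar] B=[lathe,disk,axle,node,joint] C=[lens,grate]

Answer: B grate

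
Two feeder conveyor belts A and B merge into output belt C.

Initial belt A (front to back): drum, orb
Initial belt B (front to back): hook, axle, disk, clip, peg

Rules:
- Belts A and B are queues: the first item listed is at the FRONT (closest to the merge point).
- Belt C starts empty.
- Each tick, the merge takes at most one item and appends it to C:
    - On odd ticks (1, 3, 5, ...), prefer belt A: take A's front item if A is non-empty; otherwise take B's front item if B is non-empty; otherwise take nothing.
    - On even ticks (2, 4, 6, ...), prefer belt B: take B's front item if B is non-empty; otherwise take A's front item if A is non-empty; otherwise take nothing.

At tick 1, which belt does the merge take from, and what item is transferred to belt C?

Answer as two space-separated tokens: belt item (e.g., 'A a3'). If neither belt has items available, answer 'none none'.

Tick 1: prefer A, take drum from A; A=[orb] B=[hook,axle,disk,clip,peg] C=[drum]

Answer: A drum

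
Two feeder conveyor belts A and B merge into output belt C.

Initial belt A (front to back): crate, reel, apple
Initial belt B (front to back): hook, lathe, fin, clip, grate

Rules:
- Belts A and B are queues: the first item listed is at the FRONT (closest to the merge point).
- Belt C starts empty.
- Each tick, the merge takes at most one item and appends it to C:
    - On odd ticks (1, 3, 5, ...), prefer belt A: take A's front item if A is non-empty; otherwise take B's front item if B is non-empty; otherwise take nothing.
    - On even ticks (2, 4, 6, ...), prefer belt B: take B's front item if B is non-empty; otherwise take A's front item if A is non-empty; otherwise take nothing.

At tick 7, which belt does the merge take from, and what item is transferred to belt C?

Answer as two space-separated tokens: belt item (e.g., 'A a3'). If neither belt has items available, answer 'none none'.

Answer: B clip

Derivation:
Tick 1: prefer A, take crate from A; A=[reel,apple] B=[hook,lathe,fin,clip,grate] C=[crate]
Tick 2: prefer B, take hook from B; A=[reel,apple] B=[lathe,fin,clip,grate] C=[crate,hook]
Tick 3: prefer A, take reel from A; A=[apple] B=[lathe,fin,clip,grate] C=[crate,hook,reel]
Tick 4: prefer B, take lathe from B; A=[apple] B=[fin,clip,grate] C=[crate,hook,reel,lathe]
Tick 5: prefer A, take apple from A; A=[-] B=[fin,clip,grate] C=[crate,hook,reel,lathe,apple]
Tick 6: prefer B, take fin from B; A=[-] B=[clip,grate] C=[crate,hook,reel,lathe,apple,fin]
Tick 7: prefer A, take clip from B; A=[-] B=[grate] C=[crate,hook,reel,lathe,apple,fin,clip]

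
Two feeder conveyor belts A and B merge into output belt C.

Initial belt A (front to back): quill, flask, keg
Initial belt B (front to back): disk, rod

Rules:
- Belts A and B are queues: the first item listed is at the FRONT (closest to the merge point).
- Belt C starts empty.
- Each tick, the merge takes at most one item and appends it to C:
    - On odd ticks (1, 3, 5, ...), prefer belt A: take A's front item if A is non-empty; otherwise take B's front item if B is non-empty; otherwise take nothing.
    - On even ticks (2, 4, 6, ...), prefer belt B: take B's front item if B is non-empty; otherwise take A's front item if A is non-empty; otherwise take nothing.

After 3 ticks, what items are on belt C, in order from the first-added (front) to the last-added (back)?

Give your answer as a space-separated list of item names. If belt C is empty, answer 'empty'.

Tick 1: prefer A, take quill from A; A=[flask,keg] B=[disk,rod] C=[quill]
Tick 2: prefer B, take disk from B; A=[flask,keg] B=[rod] C=[quill,disk]
Tick 3: prefer A, take flask from A; A=[keg] B=[rod] C=[quill,disk,flask]

Answer: quill disk flask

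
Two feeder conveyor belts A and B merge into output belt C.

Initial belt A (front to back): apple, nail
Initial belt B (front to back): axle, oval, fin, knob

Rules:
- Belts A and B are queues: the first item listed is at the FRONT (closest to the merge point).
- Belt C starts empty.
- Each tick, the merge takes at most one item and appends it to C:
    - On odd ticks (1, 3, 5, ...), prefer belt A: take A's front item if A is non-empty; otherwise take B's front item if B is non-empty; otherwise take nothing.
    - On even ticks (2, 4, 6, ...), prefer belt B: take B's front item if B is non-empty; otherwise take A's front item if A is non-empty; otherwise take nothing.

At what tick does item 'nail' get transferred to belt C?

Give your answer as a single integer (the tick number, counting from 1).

Answer: 3

Derivation:
Tick 1: prefer A, take apple from A; A=[nail] B=[axle,oval,fin,knob] C=[apple]
Tick 2: prefer B, take axle from B; A=[nail] B=[oval,fin,knob] C=[apple,axle]
Tick 3: prefer A, take nail from A; A=[-] B=[oval,fin,knob] C=[apple,axle,nail]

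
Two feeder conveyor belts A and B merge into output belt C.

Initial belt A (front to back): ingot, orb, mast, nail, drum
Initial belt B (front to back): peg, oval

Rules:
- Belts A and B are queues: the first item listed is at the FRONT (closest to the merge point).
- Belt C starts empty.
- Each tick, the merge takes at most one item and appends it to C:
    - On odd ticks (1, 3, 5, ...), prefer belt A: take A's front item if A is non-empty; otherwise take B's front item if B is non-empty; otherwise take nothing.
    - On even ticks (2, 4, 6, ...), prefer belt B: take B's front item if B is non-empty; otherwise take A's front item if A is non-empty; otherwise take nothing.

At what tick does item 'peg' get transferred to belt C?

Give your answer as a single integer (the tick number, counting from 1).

Tick 1: prefer A, take ingot from A; A=[orb,mast,nail,drum] B=[peg,oval] C=[ingot]
Tick 2: prefer B, take peg from B; A=[orb,mast,nail,drum] B=[oval] C=[ingot,peg]

Answer: 2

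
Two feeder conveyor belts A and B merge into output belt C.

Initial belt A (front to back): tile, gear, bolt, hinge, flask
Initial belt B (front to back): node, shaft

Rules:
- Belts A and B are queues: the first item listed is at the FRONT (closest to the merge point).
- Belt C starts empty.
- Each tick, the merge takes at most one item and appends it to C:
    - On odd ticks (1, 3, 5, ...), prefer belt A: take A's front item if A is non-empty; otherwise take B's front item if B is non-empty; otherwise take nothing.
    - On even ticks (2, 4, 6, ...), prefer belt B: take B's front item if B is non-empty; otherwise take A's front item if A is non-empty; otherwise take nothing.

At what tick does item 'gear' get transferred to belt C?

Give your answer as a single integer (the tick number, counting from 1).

Answer: 3

Derivation:
Tick 1: prefer A, take tile from A; A=[gear,bolt,hinge,flask] B=[node,shaft] C=[tile]
Tick 2: prefer B, take node from B; A=[gear,bolt,hinge,flask] B=[shaft] C=[tile,node]
Tick 3: prefer A, take gear from A; A=[bolt,hinge,flask] B=[shaft] C=[tile,node,gear]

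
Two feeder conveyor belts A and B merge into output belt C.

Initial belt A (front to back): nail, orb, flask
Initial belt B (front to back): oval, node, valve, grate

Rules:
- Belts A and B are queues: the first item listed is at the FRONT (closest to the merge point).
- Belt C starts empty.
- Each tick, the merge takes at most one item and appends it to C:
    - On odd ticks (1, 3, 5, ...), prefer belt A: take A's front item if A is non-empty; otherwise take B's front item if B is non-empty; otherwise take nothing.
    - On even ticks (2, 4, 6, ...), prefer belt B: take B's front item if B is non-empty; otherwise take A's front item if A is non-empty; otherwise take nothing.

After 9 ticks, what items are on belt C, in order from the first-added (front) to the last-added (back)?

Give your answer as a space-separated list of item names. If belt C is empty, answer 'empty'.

Answer: nail oval orb node flask valve grate

Derivation:
Tick 1: prefer A, take nail from A; A=[orb,flask] B=[oval,node,valve,grate] C=[nail]
Tick 2: prefer B, take oval from B; A=[orb,flask] B=[node,valve,grate] C=[nail,oval]
Tick 3: prefer A, take orb from A; A=[flask] B=[node,valve,grate] C=[nail,oval,orb]
Tick 4: prefer B, take node from B; A=[flask] B=[valve,grate] C=[nail,oval,orb,node]
Tick 5: prefer A, take flask from A; A=[-] B=[valve,grate] C=[nail,oval,orb,node,flask]
Tick 6: prefer B, take valve from B; A=[-] B=[grate] C=[nail,oval,orb,node,flask,valve]
Tick 7: prefer A, take grate from B; A=[-] B=[-] C=[nail,oval,orb,node,flask,valve,grate]
Tick 8: prefer B, both empty, nothing taken; A=[-] B=[-] C=[nail,oval,orb,node,flask,valve,grate]
Tick 9: prefer A, both empty, nothing taken; A=[-] B=[-] C=[nail,oval,orb,node,flask,valve,grate]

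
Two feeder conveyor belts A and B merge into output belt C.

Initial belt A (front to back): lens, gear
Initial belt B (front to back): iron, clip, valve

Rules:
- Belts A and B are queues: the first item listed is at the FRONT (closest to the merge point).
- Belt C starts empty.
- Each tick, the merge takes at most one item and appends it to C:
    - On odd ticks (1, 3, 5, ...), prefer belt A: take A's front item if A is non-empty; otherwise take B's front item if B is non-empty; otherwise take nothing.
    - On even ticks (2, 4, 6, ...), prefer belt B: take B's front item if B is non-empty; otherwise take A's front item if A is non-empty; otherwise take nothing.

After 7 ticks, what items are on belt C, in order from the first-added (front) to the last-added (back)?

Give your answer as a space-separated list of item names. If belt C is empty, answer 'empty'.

Tick 1: prefer A, take lens from A; A=[gear] B=[iron,clip,valve] C=[lens]
Tick 2: prefer B, take iron from B; A=[gear] B=[clip,valve] C=[lens,iron]
Tick 3: prefer A, take gear from A; A=[-] B=[clip,valve] C=[lens,iron,gear]
Tick 4: prefer B, take clip from B; A=[-] B=[valve] C=[lens,iron,gear,clip]
Tick 5: prefer A, take valve from B; A=[-] B=[-] C=[lens,iron,gear,clip,valve]
Tick 6: prefer B, both empty, nothing taken; A=[-] B=[-] C=[lens,iron,gear,clip,valve]
Tick 7: prefer A, both empty, nothing taken; A=[-] B=[-] C=[lens,iron,gear,clip,valve]

Answer: lens iron gear clip valve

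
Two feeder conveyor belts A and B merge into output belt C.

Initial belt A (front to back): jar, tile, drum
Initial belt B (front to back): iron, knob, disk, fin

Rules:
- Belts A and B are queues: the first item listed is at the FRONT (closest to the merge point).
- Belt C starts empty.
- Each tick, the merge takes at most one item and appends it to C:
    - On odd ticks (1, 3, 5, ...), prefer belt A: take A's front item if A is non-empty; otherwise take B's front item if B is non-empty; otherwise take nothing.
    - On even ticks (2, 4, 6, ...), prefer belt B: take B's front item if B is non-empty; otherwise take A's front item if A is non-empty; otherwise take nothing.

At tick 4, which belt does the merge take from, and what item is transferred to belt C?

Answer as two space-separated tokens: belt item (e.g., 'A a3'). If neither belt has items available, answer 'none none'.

Answer: B knob

Derivation:
Tick 1: prefer A, take jar from A; A=[tile,drum] B=[iron,knob,disk,fin] C=[jar]
Tick 2: prefer B, take iron from B; A=[tile,drum] B=[knob,disk,fin] C=[jar,iron]
Tick 3: prefer A, take tile from A; A=[drum] B=[knob,disk,fin] C=[jar,iron,tile]
Tick 4: prefer B, take knob from B; A=[drum] B=[disk,fin] C=[jar,iron,tile,knob]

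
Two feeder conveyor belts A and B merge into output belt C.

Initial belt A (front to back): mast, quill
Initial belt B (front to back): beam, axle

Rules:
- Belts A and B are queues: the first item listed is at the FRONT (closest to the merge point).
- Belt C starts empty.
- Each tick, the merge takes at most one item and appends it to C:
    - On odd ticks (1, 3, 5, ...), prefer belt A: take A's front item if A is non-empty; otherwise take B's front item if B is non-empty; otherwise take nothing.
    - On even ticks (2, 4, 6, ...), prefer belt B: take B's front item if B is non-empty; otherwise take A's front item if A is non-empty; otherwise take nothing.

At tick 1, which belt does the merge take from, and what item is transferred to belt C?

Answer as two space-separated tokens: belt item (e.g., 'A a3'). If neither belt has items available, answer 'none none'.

Tick 1: prefer A, take mast from A; A=[quill] B=[beam,axle] C=[mast]

Answer: A mast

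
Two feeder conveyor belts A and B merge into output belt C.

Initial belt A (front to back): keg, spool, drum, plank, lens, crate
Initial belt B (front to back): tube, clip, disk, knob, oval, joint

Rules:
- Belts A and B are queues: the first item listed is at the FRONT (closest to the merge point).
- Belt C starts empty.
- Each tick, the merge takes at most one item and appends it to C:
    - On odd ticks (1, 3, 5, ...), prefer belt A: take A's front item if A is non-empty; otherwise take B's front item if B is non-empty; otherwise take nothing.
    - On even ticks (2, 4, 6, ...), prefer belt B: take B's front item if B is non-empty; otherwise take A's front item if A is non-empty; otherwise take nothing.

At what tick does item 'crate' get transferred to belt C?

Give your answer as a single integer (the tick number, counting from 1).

Tick 1: prefer A, take keg from A; A=[spool,drum,plank,lens,crate] B=[tube,clip,disk,knob,oval,joint] C=[keg]
Tick 2: prefer B, take tube from B; A=[spool,drum,plank,lens,crate] B=[clip,disk,knob,oval,joint] C=[keg,tube]
Tick 3: prefer A, take spool from A; A=[drum,plank,lens,crate] B=[clip,disk,knob,oval,joint] C=[keg,tube,spool]
Tick 4: prefer B, take clip from B; A=[drum,plank,lens,crate] B=[disk,knob,oval,joint] C=[keg,tube,spool,clip]
Tick 5: prefer A, take drum from A; A=[plank,lens,crate] B=[disk,knob,oval,joint] C=[keg,tube,spool,clip,drum]
Tick 6: prefer B, take disk from B; A=[plank,lens,crate] B=[knob,oval,joint] C=[keg,tube,spool,clip,drum,disk]
Tick 7: prefer A, take plank from A; A=[lens,crate] B=[knob,oval,joint] C=[keg,tube,spool,clip,drum,disk,plank]
Tick 8: prefer B, take knob from B; A=[lens,crate] B=[oval,joint] C=[keg,tube,spool,clip,drum,disk,plank,knob]
Tick 9: prefer A, take lens from A; A=[crate] B=[oval,joint] C=[keg,tube,spool,clip,drum,disk,plank,knob,lens]
Tick 10: prefer B, take oval from B; A=[crate] B=[joint] C=[keg,tube,spool,clip,drum,disk,plank,knob,lens,oval]
Tick 11: prefer A, take crate from A; A=[-] B=[joint] C=[keg,tube,spool,clip,drum,disk,plank,knob,lens,oval,crate]

Answer: 11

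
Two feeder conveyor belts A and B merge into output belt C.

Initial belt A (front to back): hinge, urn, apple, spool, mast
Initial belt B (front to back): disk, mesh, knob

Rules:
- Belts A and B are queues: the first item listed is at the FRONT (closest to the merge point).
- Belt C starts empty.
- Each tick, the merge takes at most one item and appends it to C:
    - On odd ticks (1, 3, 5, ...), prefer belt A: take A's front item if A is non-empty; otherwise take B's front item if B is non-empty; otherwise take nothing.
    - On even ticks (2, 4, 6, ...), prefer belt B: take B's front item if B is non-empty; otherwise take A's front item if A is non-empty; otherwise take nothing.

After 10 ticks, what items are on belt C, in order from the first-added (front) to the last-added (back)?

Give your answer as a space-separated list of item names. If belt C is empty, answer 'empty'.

Tick 1: prefer A, take hinge from A; A=[urn,apple,spool,mast] B=[disk,mesh,knob] C=[hinge]
Tick 2: prefer B, take disk from B; A=[urn,apple,spool,mast] B=[mesh,knob] C=[hinge,disk]
Tick 3: prefer A, take urn from A; A=[apple,spool,mast] B=[mesh,knob] C=[hinge,disk,urn]
Tick 4: prefer B, take mesh from B; A=[apple,spool,mast] B=[knob] C=[hinge,disk,urn,mesh]
Tick 5: prefer A, take apple from A; A=[spool,mast] B=[knob] C=[hinge,disk,urn,mesh,apple]
Tick 6: prefer B, take knob from B; A=[spool,mast] B=[-] C=[hinge,disk,urn,mesh,apple,knob]
Tick 7: prefer A, take spool from A; A=[mast] B=[-] C=[hinge,disk,urn,mesh,apple,knob,spool]
Tick 8: prefer B, take mast from A; A=[-] B=[-] C=[hinge,disk,urn,mesh,apple,knob,spool,mast]
Tick 9: prefer A, both empty, nothing taken; A=[-] B=[-] C=[hinge,disk,urn,mesh,apple,knob,spool,mast]
Tick 10: prefer B, both empty, nothing taken; A=[-] B=[-] C=[hinge,disk,urn,mesh,apple,knob,spool,mast]

Answer: hinge disk urn mesh apple knob spool mast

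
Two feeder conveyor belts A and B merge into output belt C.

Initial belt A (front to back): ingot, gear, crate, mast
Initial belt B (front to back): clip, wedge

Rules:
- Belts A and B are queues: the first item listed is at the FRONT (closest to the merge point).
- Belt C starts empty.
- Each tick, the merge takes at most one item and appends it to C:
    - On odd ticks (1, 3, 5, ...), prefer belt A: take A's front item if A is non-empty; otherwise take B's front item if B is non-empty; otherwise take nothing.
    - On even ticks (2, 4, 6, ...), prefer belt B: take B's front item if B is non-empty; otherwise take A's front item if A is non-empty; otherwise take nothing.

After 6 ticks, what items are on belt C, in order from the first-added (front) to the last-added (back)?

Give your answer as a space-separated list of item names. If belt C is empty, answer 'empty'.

Tick 1: prefer A, take ingot from A; A=[gear,crate,mast] B=[clip,wedge] C=[ingot]
Tick 2: prefer B, take clip from B; A=[gear,crate,mast] B=[wedge] C=[ingot,clip]
Tick 3: prefer A, take gear from A; A=[crate,mast] B=[wedge] C=[ingot,clip,gear]
Tick 4: prefer B, take wedge from B; A=[crate,mast] B=[-] C=[ingot,clip,gear,wedge]
Tick 5: prefer A, take crate from A; A=[mast] B=[-] C=[ingot,clip,gear,wedge,crate]
Tick 6: prefer B, take mast from A; A=[-] B=[-] C=[ingot,clip,gear,wedge,crate,mast]

Answer: ingot clip gear wedge crate mast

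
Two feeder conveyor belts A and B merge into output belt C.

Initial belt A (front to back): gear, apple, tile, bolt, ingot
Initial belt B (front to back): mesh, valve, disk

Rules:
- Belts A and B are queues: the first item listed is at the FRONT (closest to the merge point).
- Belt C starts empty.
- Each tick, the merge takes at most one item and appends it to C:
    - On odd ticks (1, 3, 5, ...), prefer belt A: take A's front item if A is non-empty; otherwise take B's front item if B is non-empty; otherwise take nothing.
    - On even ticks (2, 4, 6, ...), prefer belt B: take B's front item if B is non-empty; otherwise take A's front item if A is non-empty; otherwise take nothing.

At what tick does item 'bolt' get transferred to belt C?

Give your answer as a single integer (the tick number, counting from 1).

Answer: 7

Derivation:
Tick 1: prefer A, take gear from A; A=[apple,tile,bolt,ingot] B=[mesh,valve,disk] C=[gear]
Tick 2: prefer B, take mesh from B; A=[apple,tile,bolt,ingot] B=[valve,disk] C=[gear,mesh]
Tick 3: prefer A, take apple from A; A=[tile,bolt,ingot] B=[valve,disk] C=[gear,mesh,apple]
Tick 4: prefer B, take valve from B; A=[tile,bolt,ingot] B=[disk] C=[gear,mesh,apple,valve]
Tick 5: prefer A, take tile from A; A=[bolt,ingot] B=[disk] C=[gear,mesh,apple,valve,tile]
Tick 6: prefer B, take disk from B; A=[bolt,ingot] B=[-] C=[gear,mesh,apple,valve,tile,disk]
Tick 7: prefer A, take bolt from A; A=[ingot] B=[-] C=[gear,mesh,apple,valve,tile,disk,bolt]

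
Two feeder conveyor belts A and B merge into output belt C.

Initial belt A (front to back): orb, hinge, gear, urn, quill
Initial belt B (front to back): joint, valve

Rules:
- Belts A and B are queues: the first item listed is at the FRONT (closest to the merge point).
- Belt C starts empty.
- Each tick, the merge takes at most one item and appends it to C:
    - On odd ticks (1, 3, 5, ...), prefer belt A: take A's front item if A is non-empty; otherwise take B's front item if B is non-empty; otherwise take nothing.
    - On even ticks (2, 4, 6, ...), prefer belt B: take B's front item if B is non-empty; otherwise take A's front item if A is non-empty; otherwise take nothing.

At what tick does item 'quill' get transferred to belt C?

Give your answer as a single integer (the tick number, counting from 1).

Answer: 7

Derivation:
Tick 1: prefer A, take orb from A; A=[hinge,gear,urn,quill] B=[joint,valve] C=[orb]
Tick 2: prefer B, take joint from B; A=[hinge,gear,urn,quill] B=[valve] C=[orb,joint]
Tick 3: prefer A, take hinge from A; A=[gear,urn,quill] B=[valve] C=[orb,joint,hinge]
Tick 4: prefer B, take valve from B; A=[gear,urn,quill] B=[-] C=[orb,joint,hinge,valve]
Tick 5: prefer A, take gear from A; A=[urn,quill] B=[-] C=[orb,joint,hinge,valve,gear]
Tick 6: prefer B, take urn from A; A=[quill] B=[-] C=[orb,joint,hinge,valve,gear,urn]
Tick 7: prefer A, take quill from A; A=[-] B=[-] C=[orb,joint,hinge,valve,gear,urn,quill]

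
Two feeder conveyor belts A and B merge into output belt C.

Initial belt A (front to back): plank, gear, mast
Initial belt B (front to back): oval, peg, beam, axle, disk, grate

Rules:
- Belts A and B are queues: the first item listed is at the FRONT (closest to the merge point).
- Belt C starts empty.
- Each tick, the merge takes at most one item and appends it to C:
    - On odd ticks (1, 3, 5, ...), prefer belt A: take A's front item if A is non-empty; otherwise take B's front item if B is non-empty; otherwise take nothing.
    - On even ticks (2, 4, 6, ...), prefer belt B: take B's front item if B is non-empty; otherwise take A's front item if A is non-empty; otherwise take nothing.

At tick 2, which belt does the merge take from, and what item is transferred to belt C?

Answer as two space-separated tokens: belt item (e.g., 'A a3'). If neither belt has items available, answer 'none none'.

Answer: B oval

Derivation:
Tick 1: prefer A, take plank from A; A=[gear,mast] B=[oval,peg,beam,axle,disk,grate] C=[plank]
Tick 2: prefer B, take oval from B; A=[gear,mast] B=[peg,beam,axle,disk,grate] C=[plank,oval]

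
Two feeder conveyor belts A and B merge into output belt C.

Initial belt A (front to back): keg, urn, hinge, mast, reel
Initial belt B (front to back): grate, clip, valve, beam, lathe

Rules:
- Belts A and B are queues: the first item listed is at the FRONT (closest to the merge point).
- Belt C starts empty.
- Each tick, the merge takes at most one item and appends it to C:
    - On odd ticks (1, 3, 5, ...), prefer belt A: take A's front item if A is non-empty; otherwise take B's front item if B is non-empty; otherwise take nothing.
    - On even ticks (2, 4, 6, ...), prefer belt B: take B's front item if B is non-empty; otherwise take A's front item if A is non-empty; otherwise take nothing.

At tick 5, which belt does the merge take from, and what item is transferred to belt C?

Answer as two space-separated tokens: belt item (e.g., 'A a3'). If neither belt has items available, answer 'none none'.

Tick 1: prefer A, take keg from A; A=[urn,hinge,mast,reel] B=[grate,clip,valve,beam,lathe] C=[keg]
Tick 2: prefer B, take grate from B; A=[urn,hinge,mast,reel] B=[clip,valve,beam,lathe] C=[keg,grate]
Tick 3: prefer A, take urn from A; A=[hinge,mast,reel] B=[clip,valve,beam,lathe] C=[keg,grate,urn]
Tick 4: prefer B, take clip from B; A=[hinge,mast,reel] B=[valve,beam,lathe] C=[keg,grate,urn,clip]
Tick 5: prefer A, take hinge from A; A=[mast,reel] B=[valve,beam,lathe] C=[keg,grate,urn,clip,hinge]

Answer: A hinge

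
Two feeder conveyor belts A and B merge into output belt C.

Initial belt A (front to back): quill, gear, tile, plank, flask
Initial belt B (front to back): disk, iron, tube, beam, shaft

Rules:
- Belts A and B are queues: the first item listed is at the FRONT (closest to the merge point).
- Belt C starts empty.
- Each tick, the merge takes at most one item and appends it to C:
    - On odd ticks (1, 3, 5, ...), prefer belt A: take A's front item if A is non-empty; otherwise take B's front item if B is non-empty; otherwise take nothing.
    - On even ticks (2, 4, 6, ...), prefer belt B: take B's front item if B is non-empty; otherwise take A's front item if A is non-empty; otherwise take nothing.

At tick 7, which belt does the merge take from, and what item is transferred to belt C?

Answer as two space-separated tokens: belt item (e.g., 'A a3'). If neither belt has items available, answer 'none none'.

Tick 1: prefer A, take quill from A; A=[gear,tile,plank,flask] B=[disk,iron,tube,beam,shaft] C=[quill]
Tick 2: prefer B, take disk from B; A=[gear,tile,plank,flask] B=[iron,tube,beam,shaft] C=[quill,disk]
Tick 3: prefer A, take gear from A; A=[tile,plank,flask] B=[iron,tube,beam,shaft] C=[quill,disk,gear]
Tick 4: prefer B, take iron from B; A=[tile,plank,flask] B=[tube,beam,shaft] C=[quill,disk,gear,iron]
Tick 5: prefer A, take tile from A; A=[plank,flask] B=[tube,beam,shaft] C=[quill,disk,gear,iron,tile]
Tick 6: prefer B, take tube from B; A=[plank,flask] B=[beam,shaft] C=[quill,disk,gear,iron,tile,tube]
Tick 7: prefer A, take plank from A; A=[flask] B=[beam,shaft] C=[quill,disk,gear,iron,tile,tube,plank]

Answer: A plank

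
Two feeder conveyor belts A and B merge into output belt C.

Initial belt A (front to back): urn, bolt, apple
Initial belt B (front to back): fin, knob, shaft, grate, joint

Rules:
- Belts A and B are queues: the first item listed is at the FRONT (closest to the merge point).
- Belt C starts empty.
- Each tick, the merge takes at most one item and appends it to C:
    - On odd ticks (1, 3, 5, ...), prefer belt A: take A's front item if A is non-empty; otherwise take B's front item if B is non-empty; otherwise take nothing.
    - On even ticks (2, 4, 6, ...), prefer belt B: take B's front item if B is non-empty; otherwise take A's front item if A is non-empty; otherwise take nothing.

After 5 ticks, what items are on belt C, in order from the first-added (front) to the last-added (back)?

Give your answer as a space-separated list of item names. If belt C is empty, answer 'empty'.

Answer: urn fin bolt knob apple

Derivation:
Tick 1: prefer A, take urn from A; A=[bolt,apple] B=[fin,knob,shaft,grate,joint] C=[urn]
Tick 2: prefer B, take fin from B; A=[bolt,apple] B=[knob,shaft,grate,joint] C=[urn,fin]
Tick 3: prefer A, take bolt from A; A=[apple] B=[knob,shaft,grate,joint] C=[urn,fin,bolt]
Tick 4: prefer B, take knob from B; A=[apple] B=[shaft,grate,joint] C=[urn,fin,bolt,knob]
Tick 5: prefer A, take apple from A; A=[-] B=[shaft,grate,joint] C=[urn,fin,bolt,knob,apple]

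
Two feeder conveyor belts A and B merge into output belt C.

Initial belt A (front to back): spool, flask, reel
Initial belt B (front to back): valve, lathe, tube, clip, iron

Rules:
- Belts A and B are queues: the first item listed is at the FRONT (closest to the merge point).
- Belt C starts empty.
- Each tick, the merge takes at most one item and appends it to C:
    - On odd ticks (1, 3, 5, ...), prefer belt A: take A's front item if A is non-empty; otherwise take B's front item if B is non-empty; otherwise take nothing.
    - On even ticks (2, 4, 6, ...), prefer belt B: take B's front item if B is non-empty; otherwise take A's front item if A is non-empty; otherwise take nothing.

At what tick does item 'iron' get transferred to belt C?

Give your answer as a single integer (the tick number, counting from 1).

Answer: 8

Derivation:
Tick 1: prefer A, take spool from A; A=[flask,reel] B=[valve,lathe,tube,clip,iron] C=[spool]
Tick 2: prefer B, take valve from B; A=[flask,reel] B=[lathe,tube,clip,iron] C=[spool,valve]
Tick 3: prefer A, take flask from A; A=[reel] B=[lathe,tube,clip,iron] C=[spool,valve,flask]
Tick 4: prefer B, take lathe from B; A=[reel] B=[tube,clip,iron] C=[spool,valve,flask,lathe]
Tick 5: prefer A, take reel from A; A=[-] B=[tube,clip,iron] C=[spool,valve,flask,lathe,reel]
Tick 6: prefer B, take tube from B; A=[-] B=[clip,iron] C=[spool,valve,flask,lathe,reel,tube]
Tick 7: prefer A, take clip from B; A=[-] B=[iron] C=[spool,valve,flask,lathe,reel,tube,clip]
Tick 8: prefer B, take iron from B; A=[-] B=[-] C=[spool,valve,flask,lathe,reel,tube,clip,iron]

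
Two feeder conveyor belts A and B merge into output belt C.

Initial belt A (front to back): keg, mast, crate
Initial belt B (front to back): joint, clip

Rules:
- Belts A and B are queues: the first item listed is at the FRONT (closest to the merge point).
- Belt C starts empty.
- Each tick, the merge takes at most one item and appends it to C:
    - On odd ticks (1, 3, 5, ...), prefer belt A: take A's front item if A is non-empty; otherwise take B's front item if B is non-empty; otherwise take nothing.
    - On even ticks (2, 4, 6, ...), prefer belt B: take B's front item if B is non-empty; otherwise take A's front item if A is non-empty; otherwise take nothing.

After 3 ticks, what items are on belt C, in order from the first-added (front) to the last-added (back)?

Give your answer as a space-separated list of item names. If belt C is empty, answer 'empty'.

Answer: keg joint mast

Derivation:
Tick 1: prefer A, take keg from A; A=[mast,crate] B=[joint,clip] C=[keg]
Tick 2: prefer B, take joint from B; A=[mast,crate] B=[clip] C=[keg,joint]
Tick 3: prefer A, take mast from A; A=[crate] B=[clip] C=[keg,joint,mast]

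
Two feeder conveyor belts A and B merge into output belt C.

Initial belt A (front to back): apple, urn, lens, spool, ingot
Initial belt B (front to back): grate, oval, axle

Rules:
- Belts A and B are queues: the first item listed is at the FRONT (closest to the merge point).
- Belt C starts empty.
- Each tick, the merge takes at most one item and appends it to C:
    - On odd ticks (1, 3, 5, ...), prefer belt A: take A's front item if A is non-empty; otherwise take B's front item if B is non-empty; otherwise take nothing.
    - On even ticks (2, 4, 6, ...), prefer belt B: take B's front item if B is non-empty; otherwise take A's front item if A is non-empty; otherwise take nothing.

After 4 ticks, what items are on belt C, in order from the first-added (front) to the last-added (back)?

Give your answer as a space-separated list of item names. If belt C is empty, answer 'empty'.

Answer: apple grate urn oval

Derivation:
Tick 1: prefer A, take apple from A; A=[urn,lens,spool,ingot] B=[grate,oval,axle] C=[apple]
Tick 2: prefer B, take grate from B; A=[urn,lens,spool,ingot] B=[oval,axle] C=[apple,grate]
Tick 3: prefer A, take urn from A; A=[lens,spool,ingot] B=[oval,axle] C=[apple,grate,urn]
Tick 4: prefer B, take oval from B; A=[lens,spool,ingot] B=[axle] C=[apple,grate,urn,oval]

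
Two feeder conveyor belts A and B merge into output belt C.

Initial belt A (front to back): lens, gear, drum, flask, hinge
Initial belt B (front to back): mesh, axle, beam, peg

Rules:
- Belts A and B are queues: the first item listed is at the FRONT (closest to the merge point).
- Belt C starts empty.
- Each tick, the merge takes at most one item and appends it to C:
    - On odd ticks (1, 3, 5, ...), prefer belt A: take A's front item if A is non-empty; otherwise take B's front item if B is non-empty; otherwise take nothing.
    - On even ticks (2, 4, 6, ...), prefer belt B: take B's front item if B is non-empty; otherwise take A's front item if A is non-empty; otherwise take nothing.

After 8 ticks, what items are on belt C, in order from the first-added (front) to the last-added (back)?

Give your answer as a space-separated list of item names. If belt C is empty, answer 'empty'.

Tick 1: prefer A, take lens from A; A=[gear,drum,flask,hinge] B=[mesh,axle,beam,peg] C=[lens]
Tick 2: prefer B, take mesh from B; A=[gear,drum,flask,hinge] B=[axle,beam,peg] C=[lens,mesh]
Tick 3: prefer A, take gear from A; A=[drum,flask,hinge] B=[axle,beam,peg] C=[lens,mesh,gear]
Tick 4: prefer B, take axle from B; A=[drum,flask,hinge] B=[beam,peg] C=[lens,mesh,gear,axle]
Tick 5: prefer A, take drum from A; A=[flask,hinge] B=[beam,peg] C=[lens,mesh,gear,axle,drum]
Tick 6: prefer B, take beam from B; A=[flask,hinge] B=[peg] C=[lens,mesh,gear,axle,drum,beam]
Tick 7: prefer A, take flask from A; A=[hinge] B=[peg] C=[lens,mesh,gear,axle,drum,beam,flask]
Tick 8: prefer B, take peg from B; A=[hinge] B=[-] C=[lens,mesh,gear,axle,drum,beam,flask,peg]

Answer: lens mesh gear axle drum beam flask peg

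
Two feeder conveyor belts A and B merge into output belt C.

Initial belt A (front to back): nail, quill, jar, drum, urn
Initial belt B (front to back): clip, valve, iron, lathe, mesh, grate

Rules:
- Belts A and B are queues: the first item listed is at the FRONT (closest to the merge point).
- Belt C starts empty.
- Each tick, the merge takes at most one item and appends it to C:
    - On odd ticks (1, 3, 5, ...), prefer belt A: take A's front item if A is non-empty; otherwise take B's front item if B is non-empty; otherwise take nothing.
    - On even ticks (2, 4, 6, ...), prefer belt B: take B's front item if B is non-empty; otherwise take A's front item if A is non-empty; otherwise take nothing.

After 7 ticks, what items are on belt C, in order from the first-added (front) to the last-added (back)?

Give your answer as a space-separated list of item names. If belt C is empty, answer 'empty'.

Answer: nail clip quill valve jar iron drum

Derivation:
Tick 1: prefer A, take nail from A; A=[quill,jar,drum,urn] B=[clip,valve,iron,lathe,mesh,grate] C=[nail]
Tick 2: prefer B, take clip from B; A=[quill,jar,drum,urn] B=[valve,iron,lathe,mesh,grate] C=[nail,clip]
Tick 3: prefer A, take quill from A; A=[jar,drum,urn] B=[valve,iron,lathe,mesh,grate] C=[nail,clip,quill]
Tick 4: prefer B, take valve from B; A=[jar,drum,urn] B=[iron,lathe,mesh,grate] C=[nail,clip,quill,valve]
Tick 5: prefer A, take jar from A; A=[drum,urn] B=[iron,lathe,mesh,grate] C=[nail,clip,quill,valve,jar]
Tick 6: prefer B, take iron from B; A=[drum,urn] B=[lathe,mesh,grate] C=[nail,clip,quill,valve,jar,iron]
Tick 7: prefer A, take drum from A; A=[urn] B=[lathe,mesh,grate] C=[nail,clip,quill,valve,jar,iron,drum]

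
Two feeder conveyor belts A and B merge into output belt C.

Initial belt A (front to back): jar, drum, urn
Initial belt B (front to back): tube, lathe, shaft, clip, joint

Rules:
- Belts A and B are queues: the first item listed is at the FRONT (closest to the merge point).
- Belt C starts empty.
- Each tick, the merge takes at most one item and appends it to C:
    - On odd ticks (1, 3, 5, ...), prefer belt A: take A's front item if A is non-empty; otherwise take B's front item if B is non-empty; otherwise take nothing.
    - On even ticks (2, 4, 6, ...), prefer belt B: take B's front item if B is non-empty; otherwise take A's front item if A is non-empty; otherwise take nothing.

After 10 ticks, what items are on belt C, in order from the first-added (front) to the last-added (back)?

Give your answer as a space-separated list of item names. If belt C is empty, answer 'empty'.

Answer: jar tube drum lathe urn shaft clip joint

Derivation:
Tick 1: prefer A, take jar from A; A=[drum,urn] B=[tube,lathe,shaft,clip,joint] C=[jar]
Tick 2: prefer B, take tube from B; A=[drum,urn] B=[lathe,shaft,clip,joint] C=[jar,tube]
Tick 3: prefer A, take drum from A; A=[urn] B=[lathe,shaft,clip,joint] C=[jar,tube,drum]
Tick 4: prefer B, take lathe from B; A=[urn] B=[shaft,clip,joint] C=[jar,tube,drum,lathe]
Tick 5: prefer A, take urn from A; A=[-] B=[shaft,clip,joint] C=[jar,tube,drum,lathe,urn]
Tick 6: prefer B, take shaft from B; A=[-] B=[clip,joint] C=[jar,tube,drum,lathe,urn,shaft]
Tick 7: prefer A, take clip from B; A=[-] B=[joint] C=[jar,tube,drum,lathe,urn,shaft,clip]
Tick 8: prefer B, take joint from B; A=[-] B=[-] C=[jar,tube,drum,lathe,urn,shaft,clip,joint]
Tick 9: prefer A, both empty, nothing taken; A=[-] B=[-] C=[jar,tube,drum,lathe,urn,shaft,clip,joint]
Tick 10: prefer B, both empty, nothing taken; A=[-] B=[-] C=[jar,tube,drum,lathe,urn,shaft,clip,joint]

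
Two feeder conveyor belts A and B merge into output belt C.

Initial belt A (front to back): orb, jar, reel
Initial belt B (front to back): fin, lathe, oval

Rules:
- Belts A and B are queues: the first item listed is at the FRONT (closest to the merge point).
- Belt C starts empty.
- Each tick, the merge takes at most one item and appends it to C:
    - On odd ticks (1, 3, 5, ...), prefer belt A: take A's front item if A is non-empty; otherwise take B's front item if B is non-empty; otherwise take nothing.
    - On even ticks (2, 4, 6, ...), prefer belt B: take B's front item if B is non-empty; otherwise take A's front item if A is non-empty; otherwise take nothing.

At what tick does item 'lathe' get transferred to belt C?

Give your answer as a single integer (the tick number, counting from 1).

Tick 1: prefer A, take orb from A; A=[jar,reel] B=[fin,lathe,oval] C=[orb]
Tick 2: prefer B, take fin from B; A=[jar,reel] B=[lathe,oval] C=[orb,fin]
Tick 3: prefer A, take jar from A; A=[reel] B=[lathe,oval] C=[orb,fin,jar]
Tick 4: prefer B, take lathe from B; A=[reel] B=[oval] C=[orb,fin,jar,lathe]

Answer: 4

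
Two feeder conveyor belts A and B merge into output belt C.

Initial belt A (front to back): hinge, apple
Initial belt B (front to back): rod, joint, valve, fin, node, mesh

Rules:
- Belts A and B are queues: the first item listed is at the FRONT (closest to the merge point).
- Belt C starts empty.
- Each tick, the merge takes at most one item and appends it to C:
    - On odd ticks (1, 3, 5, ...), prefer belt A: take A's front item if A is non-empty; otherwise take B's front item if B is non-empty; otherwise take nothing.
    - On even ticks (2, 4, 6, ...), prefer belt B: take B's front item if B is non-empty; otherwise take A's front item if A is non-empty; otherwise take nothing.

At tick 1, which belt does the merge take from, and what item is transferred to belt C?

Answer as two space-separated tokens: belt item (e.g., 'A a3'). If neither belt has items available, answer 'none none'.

Answer: A hinge

Derivation:
Tick 1: prefer A, take hinge from A; A=[apple] B=[rod,joint,valve,fin,node,mesh] C=[hinge]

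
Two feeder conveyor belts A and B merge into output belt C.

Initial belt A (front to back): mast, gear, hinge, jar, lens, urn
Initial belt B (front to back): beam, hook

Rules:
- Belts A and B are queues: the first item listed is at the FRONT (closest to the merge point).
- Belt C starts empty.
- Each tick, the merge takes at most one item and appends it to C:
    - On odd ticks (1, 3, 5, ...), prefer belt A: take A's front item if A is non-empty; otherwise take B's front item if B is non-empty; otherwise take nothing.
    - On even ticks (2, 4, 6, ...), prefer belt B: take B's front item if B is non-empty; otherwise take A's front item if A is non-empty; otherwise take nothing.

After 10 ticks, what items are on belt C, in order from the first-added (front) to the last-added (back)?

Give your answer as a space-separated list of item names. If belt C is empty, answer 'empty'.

Answer: mast beam gear hook hinge jar lens urn

Derivation:
Tick 1: prefer A, take mast from A; A=[gear,hinge,jar,lens,urn] B=[beam,hook] C=[mast]
Tick 2: prefer B, take beam from B; A=[gear,hinge,jar,lens,urn] B=[hook] C=[mast,beam]
Tick 3: prefer A, take gear from A; A=[hinge,jar,lens,urn] B=[hook] C=[mast,beam,gear]
Tick 4: prefer B, take hook from B; A=[hinge,jar,lens,urn] B=[-] C=[mast,beam,gear,hook]
Tick 5: prefer A, take hinge from A; A=[jar,lens,urn] B=[-] C=[mast,beam,gear,hook,hinge]
Tick 6: prefer B, take jar from A; A=[lens,urn] B=[-] C=[mast,beam,gear,hook,hinge,jar]
Tick 7: prefer A, take lens from A; A=[urn] B=[-] C=[mast,beam,gear,hook,hinge,jar,lens]
Tick 8: prefer B, take urn from A; A=[-] B=[-] C=[mast,beam,gear,hook,hinge,jar,lens,urn]
Tick 9: prefer A, both empty, nothing taken; A=[-] B=[-] C=[mast,beam,gear,hook,hinge,jar,lens,urn]
Tick 10: prefer B, both empty, nothing taken; A=[-] B=[-] C=[mast,beam,gear,hook,hinge,jar,lens,urn]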